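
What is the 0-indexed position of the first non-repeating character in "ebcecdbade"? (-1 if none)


Input: ebcecdbade
Character frequencies:
  'a': 1
  'b': 2
  'c': 2
  'd': 2
  'e': 3
Scanning left to right for freq == 1:
  Position 0 ('e'): freq=3, skip
  Position 1 ('b'): freq=2, skip
  Position 2 ('c'): freq=2, skip
  Position 3 ('e'): freq=3, skip
  Position 4 ('c'): freq=2, skip
  Position 5 ('d'): freq=2, skip
  Position 6 ('b'): freq=2, skip
  Position 7 ('a'): unique! => answer = 7

7


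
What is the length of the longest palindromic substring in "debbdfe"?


Input: "debbdfe"
Checking substrings for palindromes:
  [2:4] "bb" (len 2) => palindrome
Longest palindromic substring: "bb" with length 2

2


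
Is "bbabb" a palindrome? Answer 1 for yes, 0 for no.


Input: bbabb
Reversed: bbabb
  Compare pos 0 ('b') with pos 4 ('b'): match
  Compare pos 1 ('b') with pos 3 ('b'): match
Result: palindrome

1


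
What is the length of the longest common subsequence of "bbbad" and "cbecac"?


LCS of "bbbad" and "cbecac"
DP table:
           c    b    e    c    a    c
      0    0    0    0    0    0    0
  b   0    0    1    1    1    1    1
  b   0    0    1    1    1    1    1
  b   0    0    1    1    1    1    1
  a   0    0    1    1    1    2    2
  d   0    0    1    1    1    2    2
LCS length = dp[5][6] = 2

2


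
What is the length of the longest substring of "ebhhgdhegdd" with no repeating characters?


Input: "ebhhgdhegdd"
Sliding window (track last position of each char):
  Position 0 ('e'): window [0,0] length 1 -- new best
  Position 1 ('b'): window [0,1] length 2 -- new best
  Position 2 ('h'): window [0,2] length 3 -- new best
  Position 3 ('h'): repeat (last at 2), move window start to 3
  Position 3 ('h'): window [3,3] length 1
  Position 4 ('g'): window [3,4] length 2
  Position 5 ('d'): window [3,5] length 3
  Position 6 ('h'): repeat (last at 3), move window start to 4
  Position 6 ('h'): window [4,6] length 3
  Position 7 ('e'): window [4,7] length 4 -- new best
  Position 8 ('g'): repeat (last at 4), move window start to 5
  Position 8 ('g'): window [5,8] length 4
  Position 9 ('d'): repeat (last at 5), move window start to 6
  Position 9 ('d'): window [6,9] length 4
  Position 10 ('d'): repeat (last at 9), move window start to 10
  Position 10 ('d'): window [10,10] length 1
Longest substring with no repeats: "gdhe" with length 4

4


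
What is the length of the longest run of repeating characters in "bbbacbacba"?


Input: "bbbacbacba"
Scanning for longest run:
  Position 1 ('b'): continues run of 'b', length=2
  Position 2 ('b'): continues run of 'b', length=3
  Position 3 ('a'): new char, reset run to 1
  Position 4 ('c'): new char, reset run to 1
  Position 5 ('b'): new char, reset run to 1
  Position 6 ('a'): new char, reset run to 1
  Position 7 ('c'): new char, reset run to 1
  Position 8 ('b'): new char, reset run to 1
  Position 9 ('a'): new char, reset run to 1
Longest run: 'b' with length 3

3


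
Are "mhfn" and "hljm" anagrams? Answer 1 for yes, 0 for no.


Strings: "mhfn", "hljm"
Sorted first:  fhmn
Sorted second: hjlm
Differ at position 0: 'f' vs 'h' => not anagrams

0


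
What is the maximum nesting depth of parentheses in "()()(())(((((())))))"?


Input: "()()(())(((((())))))"
Tracking depth:
  Position 0 '(': depth becomes 1
  Position 1 ')': depth becomes 0
  Position 2 '(': depth becomes 1
  Position 3 ')': depth becomes 0
  Position 4 '(': depth becomes 1
  Position 5 '(': depth becomes 2
  Position 6 ')': depth becomes 1
  Position 7 ')': depth becomes 0
  Position 8 '(': depth becomes 1
  Position 9 '(': depth becomes 2
  Position 10 '(': depth becomes 3
  Position 11 '(': depth becomes 4
  Position 12 '(': depth becomes 5
  Position 13 '(': depth becomes 6
  Position 14 ')': depth becomes 5
  Position 15 ')': depth becomes 4
  Position 16 ')': depth becomes 3
  Position 17 ')': depth becomes 2
  Position 18 ')': depth becomes 1
  Position 19 ')': depth becomes 0
Maximum depth reached: 6

6


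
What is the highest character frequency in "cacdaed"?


Input: cacdaed
Character counts:
  'a': 2
  'c': 2
  'd': 2
  'e': 1
Maximum frequency: 2

2


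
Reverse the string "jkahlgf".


Input: jkahlgf
Reading characters right to left:
  Position 6: 'f'
  Position 5: 'g'
  Position 4: 'l'
  Position 3: 'h'
  Position 2: 'a'
  Position 1: 'k'
  Position 0: 'j'
Reversed: fglhakj

fglhakj


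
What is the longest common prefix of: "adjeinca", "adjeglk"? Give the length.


Words: adjeinca, adjeglk
  Position 0: all 'a' => match
  Position 1: all 'd' => match
  Position 2: all 'j' => match
  Position 3: all 'e' => match
  Position 4: ('i', 'g') => mismatch, stop
LCP = "adje" (length 4)

4


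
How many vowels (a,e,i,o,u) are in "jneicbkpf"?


Input: jneicbkpf
Checking each character:
  'j' at position 0: consonant
  'n' at position 1: consonant
  'e' at position 2: vowel (running total: 1)
  'i' at position 3: vowel (running total: 2)
  'c' at position 4: consonant
  'b' at position 5: consonant
  'k' at position 6: consonant
  'p' at position 7: consonant
  'f' at position 8: consonant
Total vowels: 2

2


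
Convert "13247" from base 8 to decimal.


Input: "13247" in base 8
Positional expansion:
  Digit '1' (value 1) x 8^4 = 4096
  Digit '3' (value 3) x 8^3 = 1536
  Digit '2' (value 2) x 8^2 = 128
  Digit '4' (value 4) x 8^1 = 32
  Digit '7' (value 7) x 8^0 = 7
Sum = 5799

5799


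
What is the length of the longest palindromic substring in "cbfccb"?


Input: "cbfccb"
Checking substrings for palindromes:
  [3:5] "cc" (len 2) => palindrome
Longest palindromic substring: "cc" with length 2

2


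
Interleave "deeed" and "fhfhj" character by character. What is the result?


Interleaving "deeed" and "fhfhj":
  Position 0: 'd' from first, 'f' from second => "df"
  Position 1: 'e' from first, 'h' from second => "eh"
  Position 2: 'e' from first, 'f' from second => "ef"
  Position 3: 'e' from first, 'h' from second => "eh"
  Position 4: 'd' from first, 'j' from second => "dj"
Result: dfehefehdj

dfehefehdj


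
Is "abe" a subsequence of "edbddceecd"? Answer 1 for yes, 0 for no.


Check if "abe" is a subsequence of "edbddceecd"
Greedy scan:
  Position 0 ('e'): no match needed
  Position 1 ('d'): no match needed
  Position 2 ('b'): no match needed
  Position 3 ('d'): no match needed
  Position 4 ('d'): no match needed
  Position 5 ('c'): no match needed
  Position 6 ('e'): no match needed
  Position 7 ('e'): no match needed
  Position 8 ('c'): no match needed
  Position 9 ('d'): no match needed
Only matched 0/3 characters => not a subsequence

0


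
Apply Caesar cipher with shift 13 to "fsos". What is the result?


Caesar cipher: shift "fsos" by 13
  'f' (pos 5) + 13 = pos 18 = 's'
  's' (pos 18) + 13 = pos 5 = 'f'
  'o' (pos 14) + 13 = pos 1 = 'b'
  's' (pos 18) + 13 = pos 5 = 'f'
Result: sfbf

sfbf


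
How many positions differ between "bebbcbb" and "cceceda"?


Comparing "bebbcbb" and "cceceda" position by position:
  Position 0: 'b' vs 'c' => DIFFER
  Position 1: 'e' vs 'c' => DIFFER
  Position 2: 'b' vs 'e' => DIFFER
  Position 3: 'b' vs 'c' => DIFFER
  Position 4: 'c' vs 'e' => DIFFER
  Position 5: 'b' vs 'd' => DIFFER
  Position 6: 'b' vs 'a' => DIFFER
Positions that differ: 7

7


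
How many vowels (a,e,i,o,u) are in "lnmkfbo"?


Input: lnmkfbo
Checking each character:
  'l' at position 0: consonant
  'n' at position 1: consonant
  'm' at position 2: consonant
  'k' at position 3: consonant
  'f' at position 4: consonant
  'b' at position 5: consonant
  'o' at position 6: vowel (running total: 1)
Total vowels: 1

1


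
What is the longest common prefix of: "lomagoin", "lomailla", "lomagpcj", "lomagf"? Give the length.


Words: lomagoin, lomailla, lomagpcj, lomagf
  Position 0: all 'l' => match
  Position 1: all 'o' => match
  Position 2: all 'm' => match
  Position 3: all 'a' => match
  Position 4: ('g', 'i', 'g', 'g') => mismatch, stop
LCP = "loma" (length 4)

4


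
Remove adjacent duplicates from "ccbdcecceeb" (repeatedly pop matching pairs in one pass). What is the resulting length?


Input: ccbdcecceeb
Stack-based adjacent duplicate removal:
  Read 'c': push. Stack: c
  Read 'c': matches stack top 'c' => pop. Stack: (empty)
  Read 'b': push. Stack: b
  Read 'd': push. Stack: bd
  Read 'c': push. Stack: bdc
  Read 'e': push. Stack: bdce
  Read 'c': push. Stack: bdcec
  Read 'c': matches stack top 'c' => pop. Stack: bdce
  Read 'e': matches stack top 'e' => pop. Stack: bdc
  Read 'e': push. Stack: bdce
  Read 'b': push. Stack: bdceb
Final stack: "bdceb" (length 5)

5


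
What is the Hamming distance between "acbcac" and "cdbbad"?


Comparing "acbcac" and "cdbbad" position by position:
  Position 0: 'a' vs 'c' => differ
  Position 1: 'c' vs 'd' => differ
  Position 2: 'b' vs 'b' => same
  Position 3: 'c' vs 'b' => differ
  Position 4: 'a' vs 'a' => same
  Position 5: 'c' vs 'd' => differ
Total differences (Hamming distance): 4

4


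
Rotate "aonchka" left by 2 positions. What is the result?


Input: "aonchka", rotate left by 2
First 2 characters: "ao"
Remaining characters: "nchka"
Concatenate remaining + first: "nchka" + "ao" = "nchkaao"

nchkaao


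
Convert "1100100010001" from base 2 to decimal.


Input: "1100100010001" in base 2
Positional expansion:
  Digit '1' (value 1) x 2^12 = 4096
  Digit '1' (value 1) x 2^11 = 2048
  Digit '0' (value 0) x 2^10 = 0
  Digit '0' (value 0) x 2^9 = 0
  Digit '1' (value 1) x 2^8 = 256
  Digit '0' (value 0) x 2^7 = 0
  Digit '0' (value 0) x 2^6 = 0
  Digit '0' (value 0) x 2^5 = 0
  Digit '1' (value 1) x 2^4 = 16
  Digit '0' (value 0) x 2^3 = 0
  Digit '0' (value 0) x 2^2 = 0
  Digit '0' (value 0) x 2^1 = 0
  Digit '1' (value 1) x 2^0 = 1
Sum = 6417

6417


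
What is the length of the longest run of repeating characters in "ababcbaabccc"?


Input: "ababcbaabccc"
Scanning for longest run:
  Position 1 ('b'): new char, reset run to 1
  Position 2 ('a'): new char, reset run to 1
  Position 3 ('b'): new char, reset run to 1
  Position 4 ('c'): new char, reset run to 1
  Position 5 ('b'): new char, reset run to 1
  Position 6 ('a'): new char, reset run to 1
  Position 7 ('a'): continues run of 'a', length=2
  Position 8 ('b'): new char, reset run to 1
  Position 9 ('c'): new char, reset run to 1
  Position 10 ('c'): continues run of 'c', length=2
  Position 11 ('c'): continues run of 'c', length=3
Longest run: 'c' with length 3

3


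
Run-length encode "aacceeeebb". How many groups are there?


Input: aacceeeebb
Scanning for consecutive runs:
  Group 1: 'a' x 2 (positions 0-1)
  Group 2: 'c' x 2 (positions 2-3)
  Group 3: 'e' x 4 (positions 4-7)
  Group 4: 'b' x 2 (positions 8-9)
Total groups: 4

4


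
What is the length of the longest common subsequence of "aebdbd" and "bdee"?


LCS of "aebdbd" and "bdee"
DP table:
           b    d    e    e
      0    0    0    0    0
  a   0    0    0    0    0
  e   0    0    0    1    1
  b   0    1    1    1    1
  d   0    1    2    2    2
  b   0    1    2    2    2
  d   0    1    2    2    2
LCS length = dp[6][4] = 2

2


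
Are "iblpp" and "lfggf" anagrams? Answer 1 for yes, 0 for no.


Strings: "iblpp", "lfggf"
Sorted first:  bilpp
Sorted second: ffggl
Differ at position 0: 'b' vs 'f' => not anagrams

0


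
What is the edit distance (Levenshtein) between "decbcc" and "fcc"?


Computing edit distance: "decbcc" -> "fcc"
DP table:
           f    c    c
      0    1    2    3
  d   1    1    2    3
  e   2    2    2    3
  c   3    3    2    2
  b   4    4    3    3
  c   5    5    4    3
  c   6    6    5    4
Edit distance = dp[6][3] = 4

4


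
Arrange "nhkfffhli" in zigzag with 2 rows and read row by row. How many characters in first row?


Zigzag "nhkfffhli" into 2 rows:
Placing characters:
  'n' => row 0
  'h' => row 1
  'k' => row 0
  'f' => row 1
  'f' => row 0
  'f' => row 1
  'h' => row 0
  'l' => row 1
  'i' => row 0
Rows:
  Row 0: "nkfhi"
  Row 1: "hffl"
First row length: 5

5


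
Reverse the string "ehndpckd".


Input: ehndpckd
Reading characters right to left:
  Position 7: 'd'
  Position 6: 'k'
  Position 5: 'c'
  Position 4: 'p'
  Position 3: 'd'
  Position 2: 'n'
  Position 1: 'h'
  Position 0: 'e'
Reversed: dkcpdnhe

dkcpdnhe


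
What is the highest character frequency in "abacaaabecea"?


Input: abacaaabecea
Character counts:
  'a': 6
  'b': 2
  'c': 2
  'e': 2
Maximum frequency: 6

6


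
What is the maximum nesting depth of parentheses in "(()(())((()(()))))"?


Input: "(()(())((()(()))))"
Tracking depth:
  Position 0 '(': depth becomes 1
  Position 1 '(': depth becomes 2
  Position 2 ')': depth becomes 1
  Position 3 '(': depth becomes 2
  Position 4 '(': depth becomes 3
  Position 5 ')': depth becomes 2
  Position 6 ')': depth becomes 1
  Position 7 '(': depth becomes 2
  Position 8 '(': depth becomes 3
  Position 9 '(': depth becomes 4
  Position 10 ')': depth becomes 3
  Position 11 '(': depth becomes 4
  Position 12 '(': depth becomes 5
  Position 13 ')': depth becomes 4
  Position 14 ')': depth becomes 3
  Position 15 ')': depth becomes 2
  Position 16 ')': depth becomes 1
  Position 17 ')': depth becomes 0
Maximum depth reached: 5

5


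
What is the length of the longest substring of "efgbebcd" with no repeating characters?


Input: "efgbebcd"
Sliding window (track last position of each char):
  Position 0 ('e'): window [0,0] length 1 -- new best
  Position 1 ('f'): window [0,1] length 2 -- new best
  Position 2 ('g'): window [0,2] length 3 -- new best
  Position 3 ('b'): window [0,3] length 4 -- new best
  Position 4 ('e'): repeat (last at 0), move window start to 1
  Position 4 ('e'): window [1,4] length 4
  Position 5 ('b'): repeat (last at 3), move window start to 4
  Position 5 ('b'): window [4,5] length 2
  Position 6 ('c'): window [4,6] length 3
  Position 7 ('d'): window [4,7] length 4
Longest substring with no repeats: "efgb" with length 4

4


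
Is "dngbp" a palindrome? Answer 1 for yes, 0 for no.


Input: dngbp
Reversed: pbgnd
  Compare pos 0 ('d') with pos 4 ('p'): MISMATCH
  Compare pos 1 ('n') with pos 3 ('b'): MISMATCH
Result: not a palindrome

0


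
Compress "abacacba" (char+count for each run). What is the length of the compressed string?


Input: abacacba
Runs:
  'a' x 1 => "a1"
  'b' x 1 => "b1"
  'a' x 1 => "a1"
  'c' x 1 => "c1"
  'a' x 1 => "a1"
  'c' x 1 => "c1"
  'b' x 1 => "b1"
  'a' x 1 => "a1"
Compressed: "a1b1a1c1a1c1b1a1"
Compressed length: 16

16


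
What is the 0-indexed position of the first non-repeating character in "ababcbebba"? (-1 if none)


Input: ababcbebba
Character frequencies:
  'a': 3
  'b': 5
  'c': 1
  'e': 1
Scanning left to right for freq == 1:
  Position 0 ('a'): freq=3, skip
  Position 1 ('b'): freq=5, skip
  Position 2 ('a'): freq=3, skip
  Position 3 ('b'): freq=5, skip
  Position 4 ('c'): unique! => answer = 4

4


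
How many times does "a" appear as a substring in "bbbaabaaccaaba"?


Searching for "a" in "bbbaabaaccaaba"
Scanning each position:
  Position 0: "b" => no
  Position 1: "b" => no
  Position 2: "b" => no
  Position 3: "a" => MATCH
  Position 4: "a" => MATCH
  Position 5: "b" => no
  Position 6: "a" => MATCH
  Position 7: "a" => MATCH
  Position 8: "c" => no
  Position 9: "c" => no
  Position 10: "a" => MATCH
  Position 11: "a" => MATCH
  Position 12: "b" => no
  Position 13: "a" => MATCH
Total occurrences: 7

7


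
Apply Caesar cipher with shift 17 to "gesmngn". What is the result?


Caesar cipher: shift "gesmngn" by 17
  'g' (pos 6) + 17 = pos 23 = 'x'
  'e' (pos 4) + 17 = pos 21 = 'v'
  's' (pos 18) + 17 = pos 9 = 'j'
  'm' (pos 12) + 17 = pos 3 = 'd'
  'n' (pos 13) + 17 = pos 4 = 'e'
  'g' (pos 6) + 17 = pos 23 = 'x'
  'n' (pos 13) + 17 = pos 4 = 'e'
Result: xvjdexe

xvjdexe


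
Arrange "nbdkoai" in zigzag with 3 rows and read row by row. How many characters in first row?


Zigzag "nbdkoai" into 3 rows:
Placing characters:
  'n' => row 0
  'b' => row 1
  'd' => row 2
  'k' => row 1
  'o' => row 0
  'a' => row 1
  'i' => row 2
Rows:
  Row 0: "no"
  Row 1: "bka"
  Row 2: "di"
First row length: 2

2


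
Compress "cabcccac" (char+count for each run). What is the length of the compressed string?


Input: cabcccac
Runs:
  'c' x 1 => "c1"
  'a' x 1 => "a1"
  'b' x 1 => "b1"
  'c' x 3 => "c3"
  'a' x 1 => "a1"
  'c' x 1 => "c1"
Compressed: "c1a1b1c3a1c1"
Compressed length: 12

12


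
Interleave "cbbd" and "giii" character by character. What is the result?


Interleaving "cbbd" and "giii":
  Position 0: 'c' from first, 'g' from second => "cg"
  Position 1: 'b' from first, 'i' from second => "bi"
  Position 2: 'b' from first, 'i' from second => "bi"
  Position 3: 'd' from first, 'i' from second => "di"
Result: cgbibidi

cgbibidi


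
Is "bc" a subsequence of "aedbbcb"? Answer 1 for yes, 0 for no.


Check if "bc" is a subsequence of "aedbbcb"
Greedy scan:
  Position 0 ('a'): no match needed
  Position 1 ('e'): no match needed
  Position 2 ('d'): no match needed
  Position 3 ('b'): matches sub[0] = 'b'
  Position 4 ('b'): no match needed
  Position 5 ('c'): matches sub[1] = 'c'
  Position 6 ('b'): no match needed
All 2 characters matched => is a subsequence

1


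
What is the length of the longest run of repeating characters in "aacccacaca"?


Input: "aacccacaca"
Scanning for longest run:
  Position 1 ('a'): continues run of 'a', length=2
  Position 2 ('c'): new char, reset run to 1
  Position 3 ('c'): continues run of 'c', length=2
  Position 4 ('c'): continues run of 'c', length=3
  Position 5 ('a'): new char, reset run to 1
  Position 6 ('c'): new char, reset run to 1
  Position 7 ('a'): new char, reset run to 1
  Position 8 ('c'): new char, reset run to 1
  Position 9 ('a'): new char, reset run to 1
Longest run: 'c' with length 3

3


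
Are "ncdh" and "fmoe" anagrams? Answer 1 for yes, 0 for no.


Strings: "ncdh", "fmoe"
Sorted first:  cdhn
Sorted second: efmo
Differ at position 0: 'c' vs 'e' => not anagrams

0


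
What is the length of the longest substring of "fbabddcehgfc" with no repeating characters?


Input: "fbabddcehgfc"
Sliding window (track last position of each char):
  Position 0 ('f'): window [0,0] length 1 -- new best
  Position 1 ('b'): window [0,1] length 2 -- new best
  Position 2 ('a'): window [0,2] length 3 -- new best
  Position 3 ('b'): repeat (last at 1), move window start to 2
  Position 3 ('b'): window [2,3] length 2
  Position 4 ('d'): window [2,4] length 3
  Position 5 ('d'): repeat (last at 4), move window start to 5
  Position 5 ('d'): window [5,5] length 1
  Position 6 ('c'): window [5,6] length 2
  Position 7 ('e'): window [5,7] length 3
  Position 8 ('h'): window [5,8] length 4 -- new best
  Position 9 ('g'): window [5,9] length 5 -- new best
  Position 10 ('f'): window [5,10] length 6 -- new best
  Position 11 ('c'): repeat (last at 6), move window start to 7
  Position 11 ('c'): window [7,11] length 5
Longest substring with no repeats: "dcehgf" with length 6

6


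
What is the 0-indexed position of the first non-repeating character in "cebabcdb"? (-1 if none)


Input: cebabcdb
Character frequencies:
  'a': 1
  'b': 3
  'c': 2
  'd': 1
  'e': 1
Scanning left to right for freq == 1:
  Position 0 ('c'): freq=2, skip
  Position 1 ('e'): unique! => answer = 1

1


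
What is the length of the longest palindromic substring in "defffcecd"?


Input: "defffcecd"
Checking substrings for palindromes:
  [2:5] "fff" (len 3) => palindrome
  [5:8] "cec" (len 3) => palindrome
  [2:4] "ff" (len 2) => palindrome
  [3:5] "ff" (len 2) => palindrome
Longest palindromic substring: "fff" with length 3

3


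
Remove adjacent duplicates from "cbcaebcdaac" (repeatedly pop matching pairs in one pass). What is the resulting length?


Input: cbcaebcdaac
Stack-based adjacent duplicate removal:
  Read 'c': push. Stack: c
  Read 'b': push. Stack: cb
  Read 'c': push. Stack: cbc
  Read 'a': push. Stack: cbca
  Read 'e': push. Stack: cbcae
  Read 'b': push. Stack: cbcaeb
  Read 'c': push. Stack: cbcaebc
  Read 'd': push. Stack: cbcaebcd
  Read 'a': push. Stack: cbcaebcda
  Read 'a': matches stack top 'a' => pop. Stack: cbcaebcd
  Read 'c': push. Stack: cbcaebcdc
Final stack: "cbcaebcdc" (length 9)

9


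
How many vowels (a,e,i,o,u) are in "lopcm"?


Input: lopcm
Checking each character:
  'l' at position 0: consonant
  'o' at position 1: vowel (running total: 1)
  'p' at position 2: consonant
  'c' at position 3: consonant
  'm' at position 4: consonant
Total vowels: 1

1


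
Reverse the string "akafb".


Input: akafb
Reading characters right to left:
  Position 4: 'b'
  Position 3: 'f'
  Position 2: 'a'
  Position 1: 'k'
  Position 0: 'a'
Reversed: bfaka

bfaka


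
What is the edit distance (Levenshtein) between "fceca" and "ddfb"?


Computing edit distance: "fceca" -> "ddfb"
DP table:
           d    d    f    b
      0    1    2    3    4
  f   1    1    2    2    3
  c   2    2    2    3    3
  e   3    3    3    3    4
  c   4    4    4    4    4
  a   5    5    5    5    5
Edit distance = dp[5][4] = 5

5


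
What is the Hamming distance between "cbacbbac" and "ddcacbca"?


Comparing "cbacbbac" and "ddcacbca" position by position:
  Position 0: 'c' vs 'd' => differ
  Position 1: 'b' vs 'd' => differ
  Position 2: 'a' vs 'c' => differ
  Position 3: 'c' vs 'a' => differ
  Position 4: 'b' vs 'c' => differ
  Position 5: 'b' vs 'b' => same
  Position 6: 'a' vs 'c' => differ
  Position 7: 'c' vs 'a' => differ
Total differences (Hamming distance): 7

7


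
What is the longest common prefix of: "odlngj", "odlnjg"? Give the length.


Words: odlngj, odlnjg
  Position 0: all 'o' => match
  Position 1: all 'd' => match
  Position 2: all 'l' => match
  Position 3: all 'n' => match
  Position 4: ('g', 'j') => mismatch, stop
LCP = "odln" (length 4)

4


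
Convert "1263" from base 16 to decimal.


Input: "1263" in base 16
Positional expansion:
  Digit '1' (value 1) x 16^3 = 4096
  Digit '2' (value 2) x 16^2 = 512
  Digit '6' (value 6) x 16^1 = 96
  Digit '3' (value 3) x 16^0 = 3
Sum = 4707

4707


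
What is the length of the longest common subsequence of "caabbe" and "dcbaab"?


LCS of "caabbe" and "dcbaab"
DP table:
           d    c    b    a    a    b
      0    0    0    0    0    0    0
  c   0    0    1    1    1    1    1
  a   0    0    1    1    2    2    2
  a   0    0    1    1    2    3    3
  b   0    0    1    2    2    3    4
  b   0    0    1    2    2    3    4
  e   0    0    1    2    2    3    4
LCS length = dp[6][6] = 4

4


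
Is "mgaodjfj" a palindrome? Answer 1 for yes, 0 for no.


Input: mgaodjfj
Reversed: jfjdoagm
  Compare pos 0 ('m') with pos 7 ('j'): MISMATCH
  Compare pos 1 ('g') with pos 6 ('f'): MISMATCH
  Compare pos 2 ('a') with pos 5 ('j'): MISMATCH
  Compare pos 3 ('o') with pos 4 ('d'): MISMATCH
Result: not a palindrome

0


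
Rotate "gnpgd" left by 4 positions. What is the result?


Input: "gnpgd", rotate left by 4
First 4 characters: "gnpg"
Remaining characters: "d"
Concatenate remaining + first: "d" + "gnpg" = "dgnpg"

dgnpg


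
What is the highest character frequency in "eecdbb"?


Input: eecdbb
Character counts:
  'b': 2
  'c': 1
  'd': 1
  'e': 2
Maximum frequency: 2

2


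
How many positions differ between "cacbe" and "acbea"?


Comparing "cacbe" and "acbea" position by position:
  Position 0: 'c' vs 'a' => DIFFER
  Position 1: 'a' vs 'c' => DIFFER
  Position 2: 'c' vs 'b' => DIFFER
  Position 3: 'b' vs 'e' => DIFFER
  Position 4: 'e' vs 'a' => DIFFER
Positions that differ: 5

5


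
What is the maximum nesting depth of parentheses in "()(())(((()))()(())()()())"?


Input: "()(())(((()))()(())()()())"
Tracking depth:
  Position 0 '(': depth becomes 1
  Position 1 ')': depth becomes 0
  Position 2 '(': depth becomes 1
  Position 3 '(': depth becomes 2
  Position 4 ')': depth becomes 1
  Position 5 ')': depth becomes 0
  Position 6 '(': depth becomes 1
  Position 7 '(': depth becomes 2
  Position 8 '(': depth becomes 3
  Position 9 '(': depth becomes 4
  Position 10 ')': depth becomes 3
  Position 11 ')': depth becomes 2
  Position 12 ')': depth becomes 1
  Position 13 '(': depth becomes 2
  Position 14 ')': depth becomes 1
  Position 15 '(': depth becomes 2
  Position 16 '(': depth becomes 3
  Position 17 ')': depth becomes 2
  Position 18 ')': depth becomes 1
  Position 19 '(': depth becomes 2
  Position 20 ')': depth becomes 1
  Position 21 '(': depth becomes 2
  Position 22 ')': depth becomes 1
  Position 23 '(': depth becomes 2
  Position 24 ')': depth becomes 1
  Position 25 ')': depth becomes 0
Maximum depth reached: 4

4


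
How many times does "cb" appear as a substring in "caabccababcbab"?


Searching for "cb" in "caabccababcbab"
Scanning each position:
  Position 0: "ca" => no
  Position 1: "aa" => no
  Position 2: "ab" => no
  Position 3: "bc" => no
  Position 4: "cc" => no
  Position 5: "ca" => no
  Position 6: "ab" => no
  Position 7: "ba" => no
  Position 8: "ab" => no
  Position 9: "bc" => no
  Position 10: "cb" => MATCH
  Position 11: "ba" => no
  Position 12: "ab" => no
Total occurrences: 1

1


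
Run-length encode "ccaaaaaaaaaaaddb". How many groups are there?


Input: ccaaaaaaaaaaaddb
Scanning for consecutive runs:
  Group 1: 'c' x 2 (positions 0-1)
  Group 2: 'a' x 11 (positions 2-12)
  Group 3: 'd' x 2 (positions 13-14)
  Group 4: 'b' x 1 (positions 15-15)
Total groups: 4

4


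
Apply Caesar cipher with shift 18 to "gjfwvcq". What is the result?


Caesar cipher: shift "gjfwvcq" by 18
  'g' (pos 6) + 18 = pos 24 = 'y'
  'j' (pos 9) + 18 = pos 1 = 'b'
  'f' (pos 5) + 18 = pos 23 = 'x'
  'w' (pos 22) + 18 = pos 14 = 'o'
  'v' (pos 21) + 18 = pos 13 = 'n'
  'c' (pos 2) + 18 = pos 20 = 'u'
  'q' (pos 16) + 18 = pos 8 = 'i'
Result: ybxonui

ybxonui


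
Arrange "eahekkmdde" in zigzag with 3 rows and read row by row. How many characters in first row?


Zigzag "eahekkmdde" into 3 rows:
Placing characters:
  'e' => row 0
  'a' => row 1
  'h' => row 2
  'e' => row 1
  'k' => row 0
  'k' => row 1
  'm' => row 2
  'd' => row 1
  'd' => row 0
  'e' => row 1
Rows:
  Row 0: "ekd"
  Row 1: "aekde"
  Row 2: "hm"
First row length: 3

3


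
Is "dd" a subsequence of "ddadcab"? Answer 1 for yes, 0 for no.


Check if "dd" is a subsequence of "ddadcab"
Greedy scan:
  Position 0 ('d'): matches sub[0] = 'd'
  Position 1 ('d'): matches sub[1] = 'd'
  Position 2 ('a'): no match needed
  Position 3 ('d'): no match needed
  Position 4 ('c'): no match needed
  Position 5 ('a'): no match needed
  Position 6 ('b'): no match needed
All 2 characters matched => is a subsequence

1


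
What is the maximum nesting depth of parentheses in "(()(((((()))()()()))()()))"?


Input: "(()(((((()))()()()))()()))"
Tracking depth:
  Position 0 '(': depth becomes 1
  Position 1 '(': depth becomes 2
  Position 2 ')': depth becomes 1
  Position 3 '(': depth becomes 2
  Position 4 '(': depth becomes 3
  Position 5 '(': depth becomes 4
  Position 6 '(': depth becomes 5
  Position 7 '(': depth becomes 6
  Position 8 '(': depth becomes 7
  Position 9 ')': depth becomes 6
  Position 10 ')': depth becomes 5
  Position 11 ')': depth becomes 4
  Position 12 '(': depth becomes 5
  Position 13 ')': depth becomes 4
  Position 14 '(': depth becomes 5
  Position 15 ')': depth becomes 4
  Position 16 '(': depth becomes 5
  Position 17 ')': depth becomes 4
  Position 18 ')': depth becomes 3
  Position 19 ')': depth becomes 2
  Position 20 '(': depth becomes 3
  Position 21 ')': depth becomes 2
  Position 22 '(': depth becomes 3
  Position 23 ')': depth becomes 2
  Position 24 ')': depth becomes 1
  Position 25 ')': depth becomes 0
Maximum depth reached: 7

7


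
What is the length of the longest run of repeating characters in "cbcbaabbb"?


Input: "cbcbaabbb"
Scanning for longest run:
  Position 1 ('b'): new char, reset run to 1
  Position 2 ('c'): new char, reset run to 1
  Position 3 ('b'): new char, reset run to 1
  Position 4 ('a'): new char, reset run to 1
  Position 5 ('a'): continues run of 'a', length=2
  Position 6 ('b'): new char, reset run to 1
  Position 7 ('b'): continues run of 'b', length=2
  Position 8 ('b'): continues run of 'b', length=3
Longest run: 'b' with length 3

3


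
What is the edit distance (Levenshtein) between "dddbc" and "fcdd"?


Computing edit distance: "dddbc" -> "fcdd"
DP table:
           f    c    d    d
      0    1    2    3    4
  d   1    1    2    2    3
  d   2    2    2    2    2
  d   3    3    3    2    2
  b   4    4    4    3    3
  c   5    5    4    4    4
Edit distance = dp[5][4] = 4

4


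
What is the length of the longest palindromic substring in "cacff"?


Input: "cacff"
Checking substrings for palindromes:
  [0:3] "cac" (len 3) => palindrome
  [3:5] "ff" (len 2) => palindrome
Longest palindromic substring: "cac" with length 3

3


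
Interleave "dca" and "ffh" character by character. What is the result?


Interleaving "dca" and "ffh":
  Position 0: 'd' from first, 'f' from second => "df"
  Position 1: 'c' from first, 'f' from second => "cf"
  Position 2: 'a' from first, 'h' from second => "ah"
Result: dfcfah

dfcfah


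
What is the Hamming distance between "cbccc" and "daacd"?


Comparing "cbccc" and "daacd" position by position:
  Position 0: 'c' vs 'd' => differ
  Position 1: 'b' vs 'a' => differ
  Position 2: 'c' vs 'a' => differ
  Position 3: 'c' vs 'c' => same
  Position 4: 'c' vs 'd' => differ
Total differences (Hamming distance): 4

4


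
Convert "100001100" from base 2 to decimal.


Input: "100001100" in base 2
Positional expansion:
  Digit '1' (value 1) x 2^8 = 256
  Digit '0' (value 0) x 2^7 = 0
  Digit '0' (value 0) x 2^6 = 0
  Digit '0' (value 0) x 2^5 = 0
  Digit '0' (value 0) x 2^4 = 0
  Digit '1' (value 1) x 2^3 = 8
  Digit '1' (value 1) x 2^2 = 4
  Digit '0' (value 0) x 2^1 = 0
  Digit '0' (value 0) x 2^0 = 0
Sum = 268

268


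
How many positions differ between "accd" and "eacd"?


Comparing "accd" and "eacd" position by position:
  Position 0: 'a' vs 'e' => DIFFER
  Position 1: 'c' vs 'a' => DIFFER
  Position 2: 'c' vs 'c' => same
  Position 3: 'd' vs 'd' => same
Positions that differ: 2

2


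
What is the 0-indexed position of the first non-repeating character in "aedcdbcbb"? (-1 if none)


Input: aedcdbcbb
Character frequencies:
  'a': 1
  'b': 3
  'c': 2
  'd': 2
  'e': 1
Scanning left to right for freq == 1:
  Position 0 ('a'): unique! => answer = 0

0


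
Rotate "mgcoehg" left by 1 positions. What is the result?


Input: "mgcoehg", rotate left by 1
First 1 characters: "m"
Remaining characters: "gcoehg"
Concatenate remaining + first: "gcoehg" + "m" = "gcoehgm"

gcoehgm


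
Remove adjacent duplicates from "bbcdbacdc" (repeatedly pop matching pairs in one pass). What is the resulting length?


Input: bbcdbacdc
Stack-based adjacent duplicate removal:
  Read 'b': push. Stack: b
  Read 'b': matches stack top 'b' => pop. Stack: (empty)
  Read 'c': push. Stack: c
  Read 'd': push. Stack: cd
  Read 'b': push. Stack: cdb
  Read 'a': push. Stack: cdba
  Read 'c': push. Stack: cdbac
  Read 'd': push. Stack: cdbacd
  Read 'c': push. Stack: cdbacdc
Final stack: "cdbacdc" (length 7)

7


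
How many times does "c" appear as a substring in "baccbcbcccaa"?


Searching for "c" in "baccbcbcccaa"
Scanning each position:
  Position 0: "b" => no
  Position 1: "a" => no
  Position 2: "c" => MATCH
  Position 3: "c" => MATCH
  Position 4: "b" => no
  Position 5: "c" => MATCH
  Position 6: "b" => no
  Position 7: "c" => MATCH
  Position 8: "c" => MATCH
  Position 9: "c" => MATCH
  Position 10: "a" => no
  Position 11: "a" => no
Total occurrences: 6

6


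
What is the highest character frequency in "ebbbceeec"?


Input: ebbbceeec
Character counts:
  'b': 3
  'c': 2
  'e': 4
Maximum frequency: 4

4


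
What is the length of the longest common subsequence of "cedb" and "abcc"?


LCS of "cedb" and "abcc"
DP table:
           a    b    c    c
      0    0    0    0    0
  c   0    0    0    1    1
  e   0    0    0    1    1
  d   0    0    0    1    1
  b   0    0    1    1    1
LCS length = dp[4][4] = 1

1


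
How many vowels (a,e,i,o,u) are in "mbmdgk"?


Input: mbmdgk
Checking each character:
  'm' at position 0: consonant
  'b' at position 1: consonant
  'm' at position 2: consonant
  'd' at position 3: consonant
  'g' at position 4: consonant
  'k' at position 5: consonant
Total vowels: 0

0


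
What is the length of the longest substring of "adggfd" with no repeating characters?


Input: "adggfd"
Sliding window (track last position of each char):
  Position 0 ('a'): window [0,0] length 1 -- new best
  Position 1 ('d'): window [0,1] length 2 -- new best
  Position 2 ('g'): window [0,2] length 3 -- new best
  Position 3 ('g'): repeat (last at 2), move window start to 3
  Position 3 ('g'): window [3,3] length 1
  Position 4 ('f'): window [3,4] length 2
  Position 5 ('d'): window [3,5] length 3
Longest substring with no repeats: "adg" with length 3

3


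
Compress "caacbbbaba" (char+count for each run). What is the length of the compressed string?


Input: caacbbbaba
Runs:
  'c' x 1 => "c1"
  'a' x 2 => "a2"
  'c' x 1 => "c1"
  'b' x 3 => "b3"
  'a' x 1 => "a1"
  'b' x 1 => "b1"
  'a' x 1 => "a1"
Compressed: "c1a2c1b3a1b1a1"
Compressed length: 14

14


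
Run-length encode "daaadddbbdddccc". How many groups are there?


Input: daaadddbbdddccc
Scanning for consecutive runs:
  Group 1: 'd' x 1 (positions 0-0)
  Group 2: 'a' x 3 (positions 1-3)
  Group 3: 'd' x 3 (positions 4-6)
  Group 4: 'b' x 2 (positions 7-8)
  Group 5: 'd' x 3 (positions 9-11)
  Group 6: 'c' x 3 (positions 12-14)
Total groups: 6

6


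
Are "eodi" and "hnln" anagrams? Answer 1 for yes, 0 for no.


Strings: "eodi", "hnln"
Sorted first:  deio
Sorted second: hlnn
Differ at position 0: 'd' vs 'h' => not anagrams

0


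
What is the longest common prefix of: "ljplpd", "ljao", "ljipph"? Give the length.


Words: ljplpd, ljao, ljipph
  Position 0: all 'l' => match
  Position 1: all 'j' => match
  Position 2: ('p', 'a', 'i') => mismatch, stop
LCP = "lj" (length 2)

2


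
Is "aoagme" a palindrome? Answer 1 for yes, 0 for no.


Input: aoagme
Reversed: emgaoa
  Compare pos 0 ('a') with pos 5 ('e'): MISMATCH
  Compare pos 1 ('o') with pos 4 ('m'): MISMATCH
  Compare pos 2 ('a') with pos 3 ('g'): MISMATCH
Result: not a palindrome

0


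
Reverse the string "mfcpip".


Input: mfcpip
Reading characters right to left:
  Position 5: 'p'
  Position 4: 'i'
  Position 3: 'p'
  Position 2: 'c'
  Position 1: 'f'
  Position 0: 'm'
Reversed: pipcfm

pipcfm


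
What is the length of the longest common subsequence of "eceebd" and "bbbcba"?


LCS of "eceebd" and "bbbcba"
DP table:
           b    b    b    c    b    a
      0    0    0    0    0    0    0
  e   0    0    0    0    0    0    0
  c   0    0    0    0    1    1    1
  e   0    0    0    0    1    1    1
  e   0    0    0    0    1    1    1
  b   0    1    1    1    1    2    2
  d   0    1    1    1    1    2    2
LCS length = dp[6][6] = 2

2


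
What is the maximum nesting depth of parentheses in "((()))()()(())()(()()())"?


Input: "((()))()()(())()(()()())"
Tracking depth:
  Position 0 '(': depth becomes 1
  Position 1 '(': depth becomes 2
  Position 2 '(': depth becomes 3
  Position 3 ')': depth becomes 2
  Position 4 ')': depth becomes 1
  Position 5 ')': depth becomes 0
  Position 6 '(': depth becomes 1
  Position 7 ')': depth becomes 0
  Position 8 '(': depth becomes 1
  Position 9 ')': depth becomes 0
  Position 10 '(': depth becomes 1
  Position 11 '(': depth becomes 2
  Position 12 ')': depth becomes 1
  Position 13 ')': depth becomes 0
  Position 14 '(': depth becomes 1
  Position 15 ')': depth becomes 0
  Position 16 '(': depth becomes 1
  Position 17 '(': depth becomes 2
  Position 18 ')': depth becomes 1
  Position 19 '(': depth becomes 2
  Position 20 ')': depth becomes 1
  Position 21 '(': depth becomes 2
  Position 22 ')': depth becomes 1
  Position 23 ')': depth becomes 0
Maximum depth reached: 3

3


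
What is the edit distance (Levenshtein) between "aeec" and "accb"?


Computing edit distance: "aeec" -> "accb"
DP table:
           a    c    c    b
      0    1    2    3    4
  a   1    0    1    2    3
  e   2    1    1    2    3
  e   3    2    2    2    3
  c   4    3    2    2    3
Edit distance = dp[4][4] = 3

3


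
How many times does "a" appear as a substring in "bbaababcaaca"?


Searching for "a" in "bbaababcaaca"
Scanning each position:
  Position 0: "b" => no
  Position 1: "b" => no
  Position 2: "a" => MATCH
  Position 3: "a" => MATCH
  Position 4: "b" => no
  Position 5: "a" => MATCH
  Position 6: "b" => no
  Position 7: "c" => no
  Position 8: "a" => MATCH
  Position 9: "a" => MATCH
  Position 10: "c" => no
  Position 11: "a" => MATCH
Total occurrences: 6

6


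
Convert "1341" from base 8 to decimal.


Input: "1341" in base 8
Positional expansion:
  Digit '1' (value 1) x 8^3 = 512
  Digit '3' (value 3) x 8^2 = 192
  Digit '4' (value 4) x 8^1 = 32
  Digit '1' (value 1) x 8^0 = 1
Sum = 737

737


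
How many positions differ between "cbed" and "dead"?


Comparing "cbed" and "dead" position by position:
  Position 0: 'c' vs 'd' => DIFFER
  Position 1: 'b' vs 'e' => DIFFER
  Position 2: 'e' vs 'a' => DIFFER
  Position 3: 'd' vs 'd' => same
Positions that differ: 3

3


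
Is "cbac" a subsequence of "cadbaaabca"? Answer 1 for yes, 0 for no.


Check if "cbac" is a subsequence of "cadbaaabca"
Greedy scan:
  Position 0 ('c'): matches sub[0] = 'c'
  Position 1 ('a'): no match needed
  Position 2 ('d'): no match needed
  Position 3 ('b'): matches sub[1] = 'b'
  Position 4 ('a'): matches sub[2] = 'a'
  Position 5 ('a'): no match needed
  Position 6 ('a'): no match needed
  Position 7 ('b'): no match needed
  Position 8 ('c'): matches sub[3] = 'c'
  Position 9 ('a'): no match needed
All 4 characters matched => is a subsequence

1


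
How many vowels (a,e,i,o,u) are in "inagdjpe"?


Input: inagdjpe
Checking each character:
  'i' at position 0: vowel (running total: 1)
  'n' at position 1: consonant
  'a' at position 2: vowel (running total: 2)
  'g' at position 3: consonant
  'd' at position 4: consonant
  'j' at position 5: consonant
  'p' at position 6: consonant
  'e' at position 7: vowel (running total: 3)
Total vowels: 3

3


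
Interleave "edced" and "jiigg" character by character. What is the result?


Interleaving "edced" and "jiigg":
  Position 0: 'e' from first, 'j' from second => "ej"
  Position 1: 'd' from first, 'i' from second => "di"
  Position 2: 'c' from first, 'i' from second => "ci"
  Position 3: 'e' from first, 'g' from second => "eg"
  Position 4: 'd' from first, 'g' from second => "dg"
Result: ejdiciegdg

ejdiciegdg


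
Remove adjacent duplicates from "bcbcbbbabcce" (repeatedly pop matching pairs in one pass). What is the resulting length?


Input: bcbcbbbabcce
Stack-based adjacent duplicate removal:
  Read 'b': push. Stack: b
  Read 'c': push. Stack: bc
  Read 'b': push. Stack: bcb
  Read 'c': push. Stack: bcbc
  Read 'b': push. Stack: bcbcb
  Read 'b': matches stack top 'b' => pop. Stack: bcbc
  Read 'b': push. Stack: bcbcb
  Read 'a': push. Stack: bcbcba
  Read 'b': push. Stack: bcbcbab
  Read 'c': push. Stack: bcbcbabc
  Read 'c': matches stack top 'c' => pop. Stack: bcbcbab
  Read 'e': push. Stack: bcbcbabe
Final stack: "bcbcbabe" (length 8)

8


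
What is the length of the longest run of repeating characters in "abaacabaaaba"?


Input: "abaacabaaaba"
Scanning for longest run:
  Position 1 ('b'): new char, reset run to 1
  Position 2 ('a'): new char, reset run to 1
  Position 3 ('a'): continues run of 'a', length=2
  Position 4 ('c'): new char, reset run to 1
  Position 5 ('a'): new char, reset run to 1
  Position 6 ('b'): new char, reset run to 1
  Position 7 ('a'): new char, reset run to 1
  Position 8 ('a'): continues run of 'a', length=2
  Position 9 ('a'): continues run of 'a', length=3
  Position 10 ('b'): new char, reset run to 1
  Position 11 ('a'): new char, reset run to 1
Longest run: 'a' with length 3

3
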